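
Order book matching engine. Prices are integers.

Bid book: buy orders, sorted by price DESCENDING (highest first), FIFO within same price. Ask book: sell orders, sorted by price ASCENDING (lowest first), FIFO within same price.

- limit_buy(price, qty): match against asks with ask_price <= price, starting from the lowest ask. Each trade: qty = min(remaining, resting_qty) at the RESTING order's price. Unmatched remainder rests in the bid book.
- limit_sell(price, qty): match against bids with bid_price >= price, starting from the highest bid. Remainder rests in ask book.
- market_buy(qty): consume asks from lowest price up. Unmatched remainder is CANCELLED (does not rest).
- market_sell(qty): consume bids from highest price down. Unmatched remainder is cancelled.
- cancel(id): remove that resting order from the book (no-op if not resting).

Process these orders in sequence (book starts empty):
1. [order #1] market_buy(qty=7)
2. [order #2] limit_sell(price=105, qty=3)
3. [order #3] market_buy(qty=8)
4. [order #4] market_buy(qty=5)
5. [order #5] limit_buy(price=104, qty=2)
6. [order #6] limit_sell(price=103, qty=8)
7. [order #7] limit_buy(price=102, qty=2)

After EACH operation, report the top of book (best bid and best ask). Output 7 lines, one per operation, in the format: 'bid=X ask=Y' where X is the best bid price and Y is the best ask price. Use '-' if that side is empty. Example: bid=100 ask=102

After op 1 [order #1] market_buy(qty=7): fills=none; bids=[-] asks=[-]
After op 2 [order #2] limit_sell(price=105, qty=3): fills=none; bids=[-] asks=[#2:3@105]
After op 3 [order #3] market_buy(qty=8): fills=#3x#2:3@105; bids=[-] asks=[-]
After op 4 [order #4] market_buy(qty=5): fills=none; bids=[-] asks=[-]
After op 5 [order #5] limit_buy(price=104, qty=2): fills=none; bids=[#5:2@104] asks=[-]
After op 6 [order #6] limit_sell(price=103, qty=8): fills=#5x#6:2@104; bids=[-] asks=[#6:6@103]
After op 7 [order #7] limit_buy(price=102, qty=2): fills=none; bids=[#7:2@102] asks=[#6:6@103]

Answer: bid=- ask=-
bid=- ask=105
bid=- ask=-
bid=- ask=-
bid=104 ask=-
bid=- ask=103
bid=102 ask=103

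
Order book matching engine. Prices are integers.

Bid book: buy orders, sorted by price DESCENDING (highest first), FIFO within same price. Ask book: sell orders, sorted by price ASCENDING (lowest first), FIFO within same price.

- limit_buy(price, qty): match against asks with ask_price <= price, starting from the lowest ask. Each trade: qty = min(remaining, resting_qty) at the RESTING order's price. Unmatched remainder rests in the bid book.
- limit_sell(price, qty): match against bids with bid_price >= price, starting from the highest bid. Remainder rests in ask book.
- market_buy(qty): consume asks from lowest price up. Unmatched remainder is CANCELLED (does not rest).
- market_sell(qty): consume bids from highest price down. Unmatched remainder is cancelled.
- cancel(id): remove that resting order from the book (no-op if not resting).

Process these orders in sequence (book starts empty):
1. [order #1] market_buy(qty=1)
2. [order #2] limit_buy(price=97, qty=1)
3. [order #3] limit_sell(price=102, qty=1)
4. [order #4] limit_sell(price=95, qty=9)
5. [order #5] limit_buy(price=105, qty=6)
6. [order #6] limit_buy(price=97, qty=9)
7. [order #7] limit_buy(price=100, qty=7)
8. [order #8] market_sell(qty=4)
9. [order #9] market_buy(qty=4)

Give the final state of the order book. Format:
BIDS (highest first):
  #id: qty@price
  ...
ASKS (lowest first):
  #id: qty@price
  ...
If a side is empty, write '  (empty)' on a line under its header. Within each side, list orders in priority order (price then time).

After op 1 [order #1] market_buy(qty=1): fills=none; bids=[-] asks=[-]
After op 2 [order #2] limit_buy(price=97, qty=1): fills=none; bids=[#2:1@97] asks=[-]
After op 3 [order #3] limit_sell(price=102, qty=1): fills=none; bids=[#2:1@97] asks=[#3:1@102]
After op 4 [order #4] limit_sell(price=95, qty=9): fills=#2x#4:1@97; bids=[-] asks=[#4:8@95 #3:1@102]
After op 5 [order #5] limit_buy(price=105, qty=6): fills=#5x#4:6@95; bids=[-] asks=[#4:2@95 #3:1@102]
After op 6 [order #6] limit_buy(price=97, qty=9): fills=#6x#4:2@95; bids=[#6:7@97] asks=[#3:1@102]
After op 7 [order #7] limit_buy(price=100, qty=7): fills=none; bids=[#7:7@100 #6:7@97] asks=[#3:1@102]
After op 8 [order #8] market_sell(qty=4): fills=#7x#8:4@100; bids=[#7:3@100 #6:7@97] asks=[#3:1@102]
After op 9 [order #9] market_buy(qty=4): fills=#9x#3:1@102; bids=[#7:3@100 #6:7@97] asks=[-]

Answer: BIDS (highest first):
  #7: 3@100
  #6: 7@97
ASKS (lowest first):
  (empty)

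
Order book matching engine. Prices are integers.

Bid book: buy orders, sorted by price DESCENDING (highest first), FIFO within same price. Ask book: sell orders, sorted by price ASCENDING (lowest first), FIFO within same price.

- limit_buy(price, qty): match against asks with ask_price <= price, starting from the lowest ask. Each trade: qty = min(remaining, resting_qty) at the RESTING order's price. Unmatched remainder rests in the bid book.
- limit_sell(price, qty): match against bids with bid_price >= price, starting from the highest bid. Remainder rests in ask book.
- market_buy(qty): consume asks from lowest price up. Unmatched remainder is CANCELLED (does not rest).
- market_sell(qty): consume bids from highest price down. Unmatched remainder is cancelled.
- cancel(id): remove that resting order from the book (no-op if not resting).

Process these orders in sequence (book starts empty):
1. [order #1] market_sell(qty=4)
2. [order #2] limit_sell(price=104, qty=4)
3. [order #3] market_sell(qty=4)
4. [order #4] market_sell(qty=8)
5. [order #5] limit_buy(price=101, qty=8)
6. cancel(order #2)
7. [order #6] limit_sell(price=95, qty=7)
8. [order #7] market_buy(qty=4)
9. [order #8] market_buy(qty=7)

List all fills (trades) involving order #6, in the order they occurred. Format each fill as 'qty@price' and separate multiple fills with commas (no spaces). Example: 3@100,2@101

After op 1 [order #1] market_sell(qty=4): fills=none; bids=[-] asks=[-]
After op 2 [order #2] limit_sell(price=104, qty=4): fills=none; bids=[-] asks=[#2:4@104]
After op 3 [order #3] market_sell(qty=4): fills=none; bids=[-] asks=[#2:4@104]
After op 4 [order #4] market_sell(qty=8): fills=none; bids=[-] asks=[#2:4@104]
After op 5 [order #5] limit_buy(price=101, qty=8): fills=none; bids=[#5:8@101] asks=[#2:4@104]
After op 6 cancel(order #2): fills=none; bids=[#5:8@101] asks=[-]
After op 7 [order #6] limit_sell(price=95, qty=7): fills=#5x#6:7@101; bids=[#5:1@101] asks=[-]
After op 8 [order #7] market_buy(qty=4): fills=none; bids=[#5:1@101] asks=[-]
After op 9 [order #8] market_buy(qty=7): fills=none; bids=[#5:1@101] asks=[-]

Answer: 7@101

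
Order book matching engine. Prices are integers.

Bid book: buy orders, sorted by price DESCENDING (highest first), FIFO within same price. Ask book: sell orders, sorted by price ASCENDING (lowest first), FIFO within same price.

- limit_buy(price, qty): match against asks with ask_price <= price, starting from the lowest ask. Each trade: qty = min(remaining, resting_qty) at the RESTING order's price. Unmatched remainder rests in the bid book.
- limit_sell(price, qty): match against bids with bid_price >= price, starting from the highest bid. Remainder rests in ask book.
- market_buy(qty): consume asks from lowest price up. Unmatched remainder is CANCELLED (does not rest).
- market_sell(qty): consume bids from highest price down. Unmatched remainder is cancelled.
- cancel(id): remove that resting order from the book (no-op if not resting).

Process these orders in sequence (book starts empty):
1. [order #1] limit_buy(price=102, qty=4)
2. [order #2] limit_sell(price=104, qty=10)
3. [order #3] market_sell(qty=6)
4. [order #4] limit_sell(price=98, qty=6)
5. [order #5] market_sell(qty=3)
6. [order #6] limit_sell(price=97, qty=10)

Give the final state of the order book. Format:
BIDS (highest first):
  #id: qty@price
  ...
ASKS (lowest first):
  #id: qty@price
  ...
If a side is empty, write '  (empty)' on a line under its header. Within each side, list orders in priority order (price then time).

After op 1 [order #1] limit_buy(price=102, qty=4): fills=none; bids=[#1:4@102] asks=[-]
After op 2 [order #2] limit_sell(price=104, qty=10): fills=none; bids=[#1:4@102] asks=[#2:10@104]
After op 3 [order #3] market_sell(qty=6): fills=#1x#3:4@102; bids=[-] asks=[#2:10@104]
After op 4 [order #4] limit_sell(price=98, qty=6): fills=none; bids=[-] asks=[#4:6@98 #2:10@104]
After op 5 [order #5] market_sell(qty=3): fills=none; bids=[-] asks=[#4:6@98 #2:10@104]
After op 6 [order #6] limit_sell(price=97, qty=10): fills=none; bids=[-] asks=[#6:10@97 #4:6@98 #2:10@104]

Answer: BIDS (highest first):
  (empty)
ASKS (lowest first):
  #6: 10@97
  #4: 6@98
  #2: 10@104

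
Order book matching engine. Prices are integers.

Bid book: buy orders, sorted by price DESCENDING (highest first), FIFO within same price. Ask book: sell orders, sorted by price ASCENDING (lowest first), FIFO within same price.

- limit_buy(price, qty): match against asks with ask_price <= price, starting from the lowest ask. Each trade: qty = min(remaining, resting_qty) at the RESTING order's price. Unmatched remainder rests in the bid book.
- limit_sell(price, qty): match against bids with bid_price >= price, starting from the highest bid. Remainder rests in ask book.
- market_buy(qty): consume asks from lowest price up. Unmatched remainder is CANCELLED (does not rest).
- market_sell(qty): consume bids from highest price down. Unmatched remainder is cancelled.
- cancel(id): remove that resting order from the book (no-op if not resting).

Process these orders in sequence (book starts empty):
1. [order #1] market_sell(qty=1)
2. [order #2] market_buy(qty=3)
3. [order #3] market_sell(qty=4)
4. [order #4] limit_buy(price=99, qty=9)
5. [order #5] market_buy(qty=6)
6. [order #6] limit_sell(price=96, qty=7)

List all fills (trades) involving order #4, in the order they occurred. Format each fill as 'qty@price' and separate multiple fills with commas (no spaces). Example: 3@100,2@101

After op 1 [order #1] market_sell(qty=1): fills=none; bids=[-] asks=[-]
After op 2 [order #2] market_buy(qty=3): fills=none; bids=[-] asks=[-]
After op 3 [order #3] market_sell(qty=4): fills=none; bids=[-] asks=[-]
After op 4 [order #4] limit_buy(price=99, qty=9): fills=none; bids=[#4:9@99] asks=[-]
After op 5 [order #5] market_buy(qty=6): fills=none; bids=[#4:9@99] asks=[-]
After op 6 [order #6] limit_sell(price=96, qty=7): fills=#4x#6:7@99; bids=[#4:2@99] asks=[-]

Answer: 7@99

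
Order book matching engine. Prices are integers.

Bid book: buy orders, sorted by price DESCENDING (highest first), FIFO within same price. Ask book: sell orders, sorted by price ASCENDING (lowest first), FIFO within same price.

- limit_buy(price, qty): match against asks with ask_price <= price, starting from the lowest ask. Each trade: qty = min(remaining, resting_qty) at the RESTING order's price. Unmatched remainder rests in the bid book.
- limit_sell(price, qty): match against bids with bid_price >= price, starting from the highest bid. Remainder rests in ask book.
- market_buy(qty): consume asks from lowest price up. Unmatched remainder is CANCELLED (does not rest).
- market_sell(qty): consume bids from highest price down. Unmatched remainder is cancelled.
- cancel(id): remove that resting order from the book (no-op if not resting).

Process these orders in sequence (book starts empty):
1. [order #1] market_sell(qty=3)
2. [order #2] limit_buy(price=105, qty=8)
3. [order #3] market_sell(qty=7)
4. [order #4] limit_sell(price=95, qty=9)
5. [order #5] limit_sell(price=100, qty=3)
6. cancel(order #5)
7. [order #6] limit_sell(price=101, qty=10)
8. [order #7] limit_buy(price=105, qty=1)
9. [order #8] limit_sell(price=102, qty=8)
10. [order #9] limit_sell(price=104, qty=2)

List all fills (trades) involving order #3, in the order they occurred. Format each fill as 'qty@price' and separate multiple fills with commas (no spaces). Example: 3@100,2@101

After op 1 [order #1] market_sell(qty=3): fills=none; bids=[-] asks=[-]
After op 2 [order #2] limit_buy(price=105, qty=8): fills=none; bids=[#2:8@105] asks=[-]
After op 3 [order #3] market_sell(qty=7): fills=#2x#3:7@105; bids=[#2:1@105] asks=[-]
After op 4 [order #4] limit_sell(price=95, qty=9): fills=#2x#4:1@105; bids=[-] asks=[#4:8@95]
After op 5 [order #5] limit_sell(price=100, qty=3): fills=none; bids=[-] asks=[#4:8@95 #5:3@100]
After op 6 cancel(order #5): fills=none; bids=[-] asks=[#4:8@95]
After op 7 [order #6] limit_sell(price=101, qty=10): fills=none; bids=[-] asks=[#4:8@95 #6:10@101]
After op 8 [order #7] limit_buy(price=105, qty=1): fills=#7x#4:1@95; bids=[-] asks=[#4:7@95 #6:10@101]
After op 9 [order #8] limit_sell(price=102, qty=8): fills=none; bids=[-] asks=[#4:7@95 #6:10@101 #8:8@102]
After op 10 [order #9] limit_sell(price=104, qty=2): fills=none; bids=[-] asks=[#4:7@95 #6:10@101 #8:8@102 #9:2@104]

Answer: 7@105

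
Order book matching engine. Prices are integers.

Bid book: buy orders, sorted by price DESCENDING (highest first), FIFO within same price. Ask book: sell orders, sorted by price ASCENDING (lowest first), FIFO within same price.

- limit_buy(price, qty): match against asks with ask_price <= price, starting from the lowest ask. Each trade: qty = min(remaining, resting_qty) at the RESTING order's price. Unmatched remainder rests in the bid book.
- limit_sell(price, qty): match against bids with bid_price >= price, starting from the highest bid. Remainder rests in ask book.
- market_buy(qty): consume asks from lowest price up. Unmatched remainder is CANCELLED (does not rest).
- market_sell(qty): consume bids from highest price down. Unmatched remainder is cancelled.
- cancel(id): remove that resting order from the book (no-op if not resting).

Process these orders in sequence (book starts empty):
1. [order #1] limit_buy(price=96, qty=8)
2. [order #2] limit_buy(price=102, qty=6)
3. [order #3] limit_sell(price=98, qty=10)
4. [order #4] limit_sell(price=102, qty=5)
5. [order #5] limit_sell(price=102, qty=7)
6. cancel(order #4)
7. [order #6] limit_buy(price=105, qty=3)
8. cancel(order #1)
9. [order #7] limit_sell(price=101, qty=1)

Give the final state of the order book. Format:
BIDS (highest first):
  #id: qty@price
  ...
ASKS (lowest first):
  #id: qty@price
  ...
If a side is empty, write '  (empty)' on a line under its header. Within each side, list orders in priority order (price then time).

Answer: BIDS (highest first):
  (empty)
ASKS (lowest first):
  #3: 1@98
  #7: 1@101
  #5: 7@102

Derivation:
After op 1 [order #1] limit_buy(price=96, qty=8): fills=none; bids=[#1:8@96] asks=[-]
After op 2 [order #2] limit_buy(price=102, qty=6): fills=none; bids=[#2:6@102 #1:8@96] asks=[-]
After op 3 [order #3] limit_sell(price=98, qty=10): fills=#2x#3:6@102; bids=[#1:8@96] asks=[#3:4@98]
After op 4 [order #4] limit_sell(price=102, qty=5): fills=none; bids=[#1:8@96] asks=[#3:4@98 #4:5@102]
After op 5 [order #5] limit_sell(price=102, qty=7): fills=none; bids=[#1:8@96] asks=[#3:4@98 #4:5@102 #5:7@102]
After op 6 cancel(order #4): fills=none; bids=[#1:8@96] asks=[#3:4@98 #5:7@102]
After op 7 [order #6] limit_buy(price=105, qty=3): fills=#6x#3:3@98; bids=[#1:8@96] asks=[#3:1@98 #5:7@102]
After op 8 cancel(order #1): fills=none; bids=[-] asks=[#3:1@98 #5:7@102]
After op 9 [order #7] limit_sell(price=101, qty=1): fills=none; bids=[-] asks=[#3:1@98 #7:1@101 #5:7@102]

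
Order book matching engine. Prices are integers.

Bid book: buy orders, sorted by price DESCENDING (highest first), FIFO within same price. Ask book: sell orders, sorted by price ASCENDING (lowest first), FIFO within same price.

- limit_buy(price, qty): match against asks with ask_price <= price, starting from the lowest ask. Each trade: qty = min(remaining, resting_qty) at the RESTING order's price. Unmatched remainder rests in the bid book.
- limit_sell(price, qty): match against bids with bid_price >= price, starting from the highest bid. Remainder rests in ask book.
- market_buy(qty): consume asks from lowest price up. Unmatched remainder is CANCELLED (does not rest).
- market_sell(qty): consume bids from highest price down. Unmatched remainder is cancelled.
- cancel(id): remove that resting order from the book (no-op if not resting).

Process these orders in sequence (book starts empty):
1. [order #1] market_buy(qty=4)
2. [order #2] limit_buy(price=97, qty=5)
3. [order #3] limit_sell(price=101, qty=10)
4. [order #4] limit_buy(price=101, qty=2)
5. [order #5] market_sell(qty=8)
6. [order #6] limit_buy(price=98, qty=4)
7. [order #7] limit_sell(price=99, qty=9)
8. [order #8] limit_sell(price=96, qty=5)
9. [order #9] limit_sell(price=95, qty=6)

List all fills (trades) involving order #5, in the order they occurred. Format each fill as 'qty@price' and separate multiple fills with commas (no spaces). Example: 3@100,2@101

Answer: 5@97

Derivation:
After op 1 [order #1] market_buy(qty=4): fills=none; bids=[-] asks=[-]
After op 2 [order #2] limit_buy(price=97, qty=5): fills=none; bids=[#2:5@97] asks=[-]
After op 3 [order #3] limit_sell(price=101, qty=10): fills=none; bids=[#2:5@97] asks=[#3:10@101]
After op 4 [order #4] limit_buy(price=101, qty=2): fills=#4x#3:2@101; bids=[#2:5@97] asks=[#3:8@101]
After op 5 [order #5] market_sell(qty=8): fills=#2x#5:5@97; bids=[-] asks=[#3:8@101]
After op 6 [order #6] limit_buy(price=98, qty=4): fills=none; bids=[#6:4@98] asks=[#3:8@101]
After op 7 [order #7] limit_sell(price=99, qty=9): fills=none; bids=[#6:4@98] asks=[#7:9@99 #3:8@101]
After op 8 [order #8] limit_sell(price=96, qty=5): fills=#6x#8:4@98; bids=[-] asks=[#8:1@96 #7:9@99 #3:8@101]
After op 9 [order #9] limit_sell(price=95, qty=6): fills=none; bids=[-] asks=[#9:6@95 #8:1@96 #7:9@99 #3:8@101]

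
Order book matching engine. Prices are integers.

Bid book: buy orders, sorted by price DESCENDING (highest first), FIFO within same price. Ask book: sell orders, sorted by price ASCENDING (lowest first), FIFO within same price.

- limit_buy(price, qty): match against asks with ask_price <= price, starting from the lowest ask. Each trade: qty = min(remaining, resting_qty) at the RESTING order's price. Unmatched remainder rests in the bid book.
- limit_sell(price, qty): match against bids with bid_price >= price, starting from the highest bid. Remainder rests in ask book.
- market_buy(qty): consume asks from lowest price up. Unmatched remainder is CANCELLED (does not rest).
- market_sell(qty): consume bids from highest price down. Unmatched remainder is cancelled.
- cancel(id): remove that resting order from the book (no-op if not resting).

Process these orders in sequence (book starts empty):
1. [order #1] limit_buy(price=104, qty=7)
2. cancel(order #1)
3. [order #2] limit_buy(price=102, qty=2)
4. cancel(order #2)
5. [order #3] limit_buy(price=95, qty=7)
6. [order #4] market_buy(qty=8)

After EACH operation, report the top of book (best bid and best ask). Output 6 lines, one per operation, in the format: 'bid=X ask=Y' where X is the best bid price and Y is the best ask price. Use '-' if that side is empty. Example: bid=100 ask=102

After op 1 [order #1] limit_buy(price=104, qty=7): fills=none; bids=[#1:7@104] asks=[-]
After op 2 cancel(order #1): fills=none; bids=[-] asks=[-]
After op 3 [order #2] limit_buy(price=102, qty=2): fills=none; bids=[#2:2@102] asks=[-]
After op 4 cancel(order #2): fills=none; bids=[-] asks=[-]
After op 5 [order #3] limit_buy(price=95, qty=7): fills=none; bids=[#3:7@95] asks=[-]
After op 6 [order #4] market_buy(qty=8): fills=none; bids=[#3:7@95] asks=[-]

Answer: bid=104 ask=-
bid=- ask=-
bid=102 ask=-
bid=- ask=-
bid=95 ask=-
bid=95 ask=-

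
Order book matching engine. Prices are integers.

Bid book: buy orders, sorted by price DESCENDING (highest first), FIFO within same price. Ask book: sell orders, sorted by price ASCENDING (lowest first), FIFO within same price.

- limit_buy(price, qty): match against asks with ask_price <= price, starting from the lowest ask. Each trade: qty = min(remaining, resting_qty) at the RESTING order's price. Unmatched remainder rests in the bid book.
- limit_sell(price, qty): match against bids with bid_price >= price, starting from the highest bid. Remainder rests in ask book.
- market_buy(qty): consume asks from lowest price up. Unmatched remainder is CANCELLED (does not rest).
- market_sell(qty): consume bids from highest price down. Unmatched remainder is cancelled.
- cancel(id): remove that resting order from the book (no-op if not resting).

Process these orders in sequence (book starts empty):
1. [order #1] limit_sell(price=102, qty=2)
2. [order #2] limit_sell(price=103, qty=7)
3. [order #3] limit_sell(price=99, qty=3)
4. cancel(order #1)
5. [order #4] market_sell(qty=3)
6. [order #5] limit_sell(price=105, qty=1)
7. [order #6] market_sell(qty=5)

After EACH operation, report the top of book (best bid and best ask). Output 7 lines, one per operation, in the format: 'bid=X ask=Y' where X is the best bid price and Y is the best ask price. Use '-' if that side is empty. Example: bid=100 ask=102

Answer: bid=- ask=102
bid=- ask=102
bid=- ask=99
bid=- ask=99
bid=- ask=99
bid=- ask=99
bid=- ask=99

Derivation:
After op 1 [order #1] limit_sell(price=102, qty=2): fills=none; bids=[-] asks=[#1:2@102]
After op 2 [order #2] limit_sell(price=103, qty=7): fills=none; bids=[-] asks=[#1:2@102 #2:7@103]
After op 3 [order #3] limit_sell(price=99, qty=3): fills=none; bids=[-] asks=[#3:3@99 #1:2@102 #2:7@103]
After op 4 cancel(order #1): fills=none; bids=[-] asks=[#3:3@99 #2:7@103]
After op 5 [order #4] market_sell(qty=3): fills=none; bids=[-] asks=[#3:3@99 #2:7@103]
After op 6 [order #5] limit_sell(price=105, qty=1): fills=none; bids=[-] asks=[#3:3@99 #2:7@103 #5:1@105]
After op 7 [order #6] market_sell(qty=5): fills=none; bids=[-] asks=[#3:3@99 #2:7@103 #5:1@105]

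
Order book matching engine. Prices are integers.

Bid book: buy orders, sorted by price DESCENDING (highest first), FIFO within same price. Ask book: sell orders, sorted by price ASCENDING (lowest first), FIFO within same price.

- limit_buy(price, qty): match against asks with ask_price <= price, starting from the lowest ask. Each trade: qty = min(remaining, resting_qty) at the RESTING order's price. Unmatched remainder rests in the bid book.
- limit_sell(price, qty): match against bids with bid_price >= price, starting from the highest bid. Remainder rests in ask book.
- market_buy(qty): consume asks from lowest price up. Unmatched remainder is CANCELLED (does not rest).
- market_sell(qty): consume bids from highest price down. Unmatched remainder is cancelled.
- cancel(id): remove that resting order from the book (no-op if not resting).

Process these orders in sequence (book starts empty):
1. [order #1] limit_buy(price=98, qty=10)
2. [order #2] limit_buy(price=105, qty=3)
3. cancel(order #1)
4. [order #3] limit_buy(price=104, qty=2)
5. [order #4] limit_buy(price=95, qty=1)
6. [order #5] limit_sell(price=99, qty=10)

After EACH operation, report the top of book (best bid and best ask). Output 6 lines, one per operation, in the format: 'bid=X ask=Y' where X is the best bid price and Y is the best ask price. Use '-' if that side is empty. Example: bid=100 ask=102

After op 1 [order #1] limit_buy(price=98, qty=10): fills=none; bids=[#1:10@98] asks=[-]
After op 2 [order #2] limit_buy(price=105, qty=3): fills=none; bids=[#2:3@105 #1:10@98] asks=[-]
After op 3 cancel(order #1): fills=none; bids=[#2:3@105] asks=[-]
After op 4 [order #3] limit_buy(price=104, qty=2): fills=none; bids=[#2:3@105 #3:2@104] asks=[-]
After op 5 [order #4] limit_buy(price=95, qty=1): fills=none; bids=[#2:3@105 #3:2@104 #4:1@95] asks=[-]
After op 6 [order #5] limit_sell(price=99, qty=10): fills=#2x#5:3@105 #3x#5:2@104; bids=[#4:1@95] asks=[#5:5@99]

Answer: bid=98 ask=-
bid=105 ask=-
bid=105 ask=-
bid=105 ask=-
bid=105 ask=-
bid=95 ask=99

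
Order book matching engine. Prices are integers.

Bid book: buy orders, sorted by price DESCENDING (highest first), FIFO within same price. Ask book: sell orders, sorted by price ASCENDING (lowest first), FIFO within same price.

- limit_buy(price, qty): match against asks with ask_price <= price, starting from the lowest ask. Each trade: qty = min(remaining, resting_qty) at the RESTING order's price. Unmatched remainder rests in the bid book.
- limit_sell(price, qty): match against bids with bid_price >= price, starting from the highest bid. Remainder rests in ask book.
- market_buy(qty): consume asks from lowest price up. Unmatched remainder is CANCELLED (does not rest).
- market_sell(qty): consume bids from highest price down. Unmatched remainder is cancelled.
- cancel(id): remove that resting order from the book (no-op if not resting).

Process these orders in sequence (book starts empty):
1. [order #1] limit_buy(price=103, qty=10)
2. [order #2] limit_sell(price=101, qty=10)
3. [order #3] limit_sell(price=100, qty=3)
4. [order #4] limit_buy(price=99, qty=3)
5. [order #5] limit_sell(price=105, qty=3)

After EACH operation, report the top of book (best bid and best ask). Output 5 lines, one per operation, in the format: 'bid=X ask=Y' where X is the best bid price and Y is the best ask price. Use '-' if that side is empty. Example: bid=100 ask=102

After op 1 [order #1] limit_buy(price=103, qty=10): fills=none; bids=[#1:10@103] asks=[-]
After op 2 [order #2] limit_sell(price=101, qty=10): fills=#1x#2:10@103; bids=[-] asks=[-]
After op 3 [order #3] limit_sell(price=100, qty=3): fills=none; bids=[-] asks=[#3:3@100]
After op 4 [order #4] limit_buy(price=99, qty=3): fills=none; bids=[#4:3@99] asks=[#3:3@100]
After op 5 [order #5] limit_sell(price=105, qty=3): fills=none; bids=[#4:3@99] asks=[#3:3@100 #5:3@105]

Answer: bid=103 ask=-
bid=- ask=-
bid=- ask=100
bid=99 ask=100
bid=99 ask=100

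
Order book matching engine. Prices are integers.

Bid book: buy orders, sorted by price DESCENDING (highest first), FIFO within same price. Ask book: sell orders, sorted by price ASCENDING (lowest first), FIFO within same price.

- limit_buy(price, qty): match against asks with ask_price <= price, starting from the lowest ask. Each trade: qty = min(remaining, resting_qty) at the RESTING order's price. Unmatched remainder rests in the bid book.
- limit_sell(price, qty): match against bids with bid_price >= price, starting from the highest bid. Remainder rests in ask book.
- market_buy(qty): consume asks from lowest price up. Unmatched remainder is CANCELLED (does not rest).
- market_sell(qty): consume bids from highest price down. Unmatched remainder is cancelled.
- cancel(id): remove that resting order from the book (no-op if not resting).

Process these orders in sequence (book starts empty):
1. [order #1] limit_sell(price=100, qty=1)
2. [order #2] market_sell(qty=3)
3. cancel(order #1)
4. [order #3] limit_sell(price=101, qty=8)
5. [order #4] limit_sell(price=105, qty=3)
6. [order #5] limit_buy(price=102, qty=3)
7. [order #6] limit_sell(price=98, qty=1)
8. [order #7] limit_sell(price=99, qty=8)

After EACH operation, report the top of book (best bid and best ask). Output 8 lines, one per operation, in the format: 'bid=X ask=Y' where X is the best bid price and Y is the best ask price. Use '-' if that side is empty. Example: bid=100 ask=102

Answer: bid=- ask=100
bid=- ask=100
bid=- ask=-
bid=- ask=101
bid=- ask=101
bid=- ask=101
bid=- ask=98
bid=- ask=98

Derivation:
After op 1 [order #1] limit_sell(price=100, qty=1): fills=none; bids=[-] asks=[#1:1@100]
After op 2 [order #2] market_sell(qty=3): fills=none; bids=[-] asks=[#1:1@100]
After op 3 cancel(order #1): fills=none; bids=[-] asks=[-]
After op 4 [order #3] limit_sell(price=101, qty=8): fills=none; bids=[-] asks=[#3:8@101]
After op 5 [order #4] limit_sell(price=105, qty=3): fills=none; bids=[-] asks=[#3:8@101 #4:3@105]
After op 6 [order #5] limit_buy(price=102, qty=3): fills=#5x#3:3@101; bids=[-] asks=[#3:5@101 #4:3@105]
After op 7 [order #6] limit_sell(price=98, qty=1): fills=none; bids=[-] asks=[#6:1@98 #3:5@101 #4:3@105]
After op 8 [order #7] limit_sell(price=99, qty=8): fills=none; bids=[-] asks=[#6:1@98 #7:8@99 #3:5@101 #4:3@105]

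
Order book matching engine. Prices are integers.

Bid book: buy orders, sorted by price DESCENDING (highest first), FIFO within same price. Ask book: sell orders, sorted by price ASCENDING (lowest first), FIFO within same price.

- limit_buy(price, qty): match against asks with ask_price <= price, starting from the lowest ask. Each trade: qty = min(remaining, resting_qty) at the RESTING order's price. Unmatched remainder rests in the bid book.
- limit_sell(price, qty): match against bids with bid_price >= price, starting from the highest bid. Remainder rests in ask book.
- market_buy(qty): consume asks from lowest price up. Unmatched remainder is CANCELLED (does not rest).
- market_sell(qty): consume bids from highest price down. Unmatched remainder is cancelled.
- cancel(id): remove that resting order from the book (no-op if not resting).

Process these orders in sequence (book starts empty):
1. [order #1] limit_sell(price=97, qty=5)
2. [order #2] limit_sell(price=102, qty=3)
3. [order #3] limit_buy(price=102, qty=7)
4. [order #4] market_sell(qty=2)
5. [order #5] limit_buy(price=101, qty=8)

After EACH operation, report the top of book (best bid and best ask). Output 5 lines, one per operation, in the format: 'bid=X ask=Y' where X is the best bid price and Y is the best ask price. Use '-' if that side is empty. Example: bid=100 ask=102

After op 1 [order #1] limit_sell(price=97, qty=5): fills=none; bids=[-] asks=[#1:5@97]
After op 2 [order #2] limit_sell(price=102, qty=3): fills=none; bids=[-] asks=[#1:5@97 #2:3@102]
After op 3 [order #3] limit_buy(price=102, qty=7): fills=#3x#1:5@97 #3x#2:2@102; bids=[-] asks=[#2:1@102]
After op 4 [order #4] market_sell(qty=2): fills=none; bids=[-] asks=[#2:1@102]
After op 5 [order #5] limit_buy(price=101, qty=8): fills=none; bids=[#5:8@101] asks=[#2:1@102]

Answer: bid=- ask=97
bid=- ask=97
bid=- ask=102
bid=- ask=102
bid=101 ask=102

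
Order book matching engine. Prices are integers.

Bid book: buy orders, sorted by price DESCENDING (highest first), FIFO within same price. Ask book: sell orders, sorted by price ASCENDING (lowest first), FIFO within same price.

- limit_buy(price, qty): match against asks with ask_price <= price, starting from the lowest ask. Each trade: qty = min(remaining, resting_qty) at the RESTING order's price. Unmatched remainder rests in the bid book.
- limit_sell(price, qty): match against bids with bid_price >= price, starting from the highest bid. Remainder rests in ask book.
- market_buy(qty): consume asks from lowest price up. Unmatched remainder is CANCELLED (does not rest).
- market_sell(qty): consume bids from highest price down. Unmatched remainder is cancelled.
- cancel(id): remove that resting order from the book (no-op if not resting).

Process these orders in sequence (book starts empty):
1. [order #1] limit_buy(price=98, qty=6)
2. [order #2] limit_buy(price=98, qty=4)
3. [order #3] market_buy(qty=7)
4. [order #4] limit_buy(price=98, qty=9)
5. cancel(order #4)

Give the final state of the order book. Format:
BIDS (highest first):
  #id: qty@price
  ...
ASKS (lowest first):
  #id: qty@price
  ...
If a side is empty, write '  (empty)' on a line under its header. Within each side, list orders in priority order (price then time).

After op 1 [order #1] limit_buy(price=98, qty=6): fills=none; bids=[#1:6@98] asks=[-]
After op 2 [order #2] limit_buy(price=98, qty=4): fills=none; bids=[#1:6@98 #2:4@98] asks=[-]
After op 3 [order #3] market_buy(qty=7): fills=none; bids=[#1:6@98 #2:4@98] asks=[-]
After op 4 [order #4] limit_buy(price=98, qty=9): fills=none; bids=[#1:6@98 #2:4@98 #4:9@98] asks=[-]
After op 5 cancel(order #4): fills=none; bids=[#1:6@98 #2:4@98] asks=[-]

Answer: BIDS (highest first):
  #1: 6@98
  #2: 4@98
ASKS (lowest first):
  (empty)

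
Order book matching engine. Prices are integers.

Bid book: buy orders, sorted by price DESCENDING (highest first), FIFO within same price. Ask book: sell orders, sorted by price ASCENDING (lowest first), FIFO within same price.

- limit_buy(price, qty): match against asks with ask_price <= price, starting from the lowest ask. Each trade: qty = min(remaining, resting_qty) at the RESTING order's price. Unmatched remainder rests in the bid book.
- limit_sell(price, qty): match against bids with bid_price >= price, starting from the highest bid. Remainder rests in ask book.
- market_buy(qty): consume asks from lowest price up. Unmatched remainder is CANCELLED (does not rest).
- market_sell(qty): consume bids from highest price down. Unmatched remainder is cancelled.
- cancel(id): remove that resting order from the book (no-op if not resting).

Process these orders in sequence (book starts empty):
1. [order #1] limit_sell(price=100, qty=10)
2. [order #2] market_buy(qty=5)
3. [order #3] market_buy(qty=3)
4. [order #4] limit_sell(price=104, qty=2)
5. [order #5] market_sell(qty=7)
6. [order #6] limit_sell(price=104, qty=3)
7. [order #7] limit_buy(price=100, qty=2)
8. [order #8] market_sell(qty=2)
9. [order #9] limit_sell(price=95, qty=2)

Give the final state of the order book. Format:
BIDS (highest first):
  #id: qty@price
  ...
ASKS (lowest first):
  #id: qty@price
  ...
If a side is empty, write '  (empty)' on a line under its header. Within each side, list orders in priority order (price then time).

Answer: BIDS (highest first):
  (empty)
ASKS (lowest first):
  #9: 2@95
  #4: 2@104
  #6: 3@104

Derivation:
After op 1 [order #1] limit_sell(price=100, qty=10): fills=none; bids=[-] asks=[#1:10@100]
After op 2 [order #2] market_buy(qty=5): fills=#2x#1:5@100; bids=[-] asks=[#1:5@100]
After op 3 [order #3] market_buy(qty=3): fills=#3x#1:3@100; bids=[-] asks=[#1:2@100]
After op 4 [order #4] limit_sell(price=104, qty=2): fills=none; bids=[-] asks=[#1:2@100 #4:2@104]
After op 5 [order #5] market_sell(qty=7): fills=none; bids=[-] asks=[#1:2@100 #4:2@104]
After op 6 [order #6] limit_sell(price=104, qty=3): fills=none; bids=[-] asks=[#1:2@100 #4:2@104 #6:3@104]
After op 7 [order #7] limit_buy(price=100, qty=2): fills=#7x#1:2@100; bids=[-] asks=[#4:2@104 #6:3@104]
After op 8 [order #8] market_sell(qty=2): fills=none; bids=[-] asks=[#4:2@104 #6:3@104]
After op 9 [order #9] limit_sell(price=95, qty=2): fills=none; bids=[-] asks=[#9:2@95 #4:2@104 #6:3@104]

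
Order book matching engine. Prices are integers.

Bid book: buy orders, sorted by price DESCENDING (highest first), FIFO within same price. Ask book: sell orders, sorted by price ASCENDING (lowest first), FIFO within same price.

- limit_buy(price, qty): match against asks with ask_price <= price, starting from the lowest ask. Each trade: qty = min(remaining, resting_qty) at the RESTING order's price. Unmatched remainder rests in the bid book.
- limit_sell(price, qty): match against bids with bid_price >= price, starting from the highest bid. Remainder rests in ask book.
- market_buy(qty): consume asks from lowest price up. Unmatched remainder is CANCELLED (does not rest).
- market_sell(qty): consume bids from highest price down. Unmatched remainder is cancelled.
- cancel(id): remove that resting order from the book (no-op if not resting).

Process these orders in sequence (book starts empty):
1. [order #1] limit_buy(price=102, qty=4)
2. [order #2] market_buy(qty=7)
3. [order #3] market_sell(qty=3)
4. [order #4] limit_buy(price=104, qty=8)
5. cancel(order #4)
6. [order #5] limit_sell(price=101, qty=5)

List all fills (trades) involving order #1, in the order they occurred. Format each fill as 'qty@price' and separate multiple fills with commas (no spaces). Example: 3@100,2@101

After op 1 [order #1] limit_buy(price=102, qty=4): fills=none; bids=[#1:4@102] asks=[-]
After op 2 [order #2] market_buy(qty=7): fills=none; bids=[#1:4@102] asks=[-]
After op 3 [order #3] market_sell(qty=3): fills=#1x#3:3@102; bids=[#1:1@102] asks=[-]
After op 4 [order #4] limit_buy(price=104, qty=8): fills=none; bids=[#4:8@104 #1:1@102] asks=[-]
After op 5 cancel(order #4): fills=none; bids=[#1:1@102] asks=[-]
After op 6 [order #5] limit_sell(price=101, qty=5): fills=#1x#5:1@102; bids=[-] asks=[#5:4@101]

Answer: 3@102,1@102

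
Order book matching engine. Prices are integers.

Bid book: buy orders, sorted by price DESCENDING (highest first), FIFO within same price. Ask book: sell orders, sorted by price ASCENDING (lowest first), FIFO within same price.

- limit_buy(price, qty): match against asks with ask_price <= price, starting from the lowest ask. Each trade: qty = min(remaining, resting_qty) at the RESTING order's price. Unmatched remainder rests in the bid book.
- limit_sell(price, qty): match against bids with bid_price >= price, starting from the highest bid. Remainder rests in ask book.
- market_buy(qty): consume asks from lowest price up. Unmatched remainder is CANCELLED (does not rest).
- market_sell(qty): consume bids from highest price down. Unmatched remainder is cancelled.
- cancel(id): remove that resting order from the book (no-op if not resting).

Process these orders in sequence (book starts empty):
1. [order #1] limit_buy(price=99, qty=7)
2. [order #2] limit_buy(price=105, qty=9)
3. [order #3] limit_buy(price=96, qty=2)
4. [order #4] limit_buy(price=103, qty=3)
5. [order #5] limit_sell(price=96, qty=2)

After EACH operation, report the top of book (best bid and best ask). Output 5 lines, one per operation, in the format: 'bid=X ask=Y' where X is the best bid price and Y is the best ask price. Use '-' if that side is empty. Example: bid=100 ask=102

After op 1 [order #1] limit_buy(price=99, qty=7): fills=none; bids=[#1:7@99] asks=[-]
After op 2 [order #2] limit_buy(price=105, qty=9): fills=none; bids=[#2:9@105 #1:7@99] asks=[-]
After op 3 [order #3] limit_buy(price=96, qty=2): fills=none; bids=[#2:9@105 #1:7@99 #3:2@96] asks=[-]
After op 4 [order #4] limit_buy(price=103, qty=3): fills=none; bids=[#2:9@105 #4:3@103 #1:7@99 #3:2@96] asks=[-]
After op 5 [order #5] limit_sell(price=96, qty=2): fills=#2x#5:2@105; bids=[#2:7@105 #4:3@103 #1:7@99 #3:2@96] asks=[-]

Answer: bid=99 ask=-
bid=105 ask=-
bid=105 ask=-
bid=105 ask=-
bid=105 ask=-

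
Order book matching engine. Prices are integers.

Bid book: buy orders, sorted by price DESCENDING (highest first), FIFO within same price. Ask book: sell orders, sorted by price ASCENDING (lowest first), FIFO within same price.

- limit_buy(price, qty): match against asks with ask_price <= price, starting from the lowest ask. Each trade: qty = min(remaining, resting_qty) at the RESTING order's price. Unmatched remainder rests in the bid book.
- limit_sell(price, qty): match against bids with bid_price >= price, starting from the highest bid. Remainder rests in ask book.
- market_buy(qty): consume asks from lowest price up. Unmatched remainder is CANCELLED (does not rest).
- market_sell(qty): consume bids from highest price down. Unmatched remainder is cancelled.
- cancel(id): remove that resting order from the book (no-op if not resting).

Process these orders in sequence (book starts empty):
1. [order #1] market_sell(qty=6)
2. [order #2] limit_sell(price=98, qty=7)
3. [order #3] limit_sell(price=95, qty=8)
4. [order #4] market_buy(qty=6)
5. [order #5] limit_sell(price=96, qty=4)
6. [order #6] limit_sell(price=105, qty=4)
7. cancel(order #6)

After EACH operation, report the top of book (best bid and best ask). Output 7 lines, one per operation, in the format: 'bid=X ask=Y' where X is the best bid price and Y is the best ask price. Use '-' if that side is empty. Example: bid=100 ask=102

After op 1 [order #1] market_sell(qty=6): fills=none; bids=[-] asks=[-]
After op 2 [order #2] limit_sell(price=98, qty=7): fills=none; bids=[-] asks=[#2:7@98]
After op 3 [order #3] limit_sell(price=95, qty=8): fills=none; bids=[-] asks=[#3:8@95 #2:7@98]
After op 4 [order #4] market_buy(qty=6): fills=#4x#3:6@95; bids=[-] asks=[#3:2@95 #2:7@98]
After op 5 [order #5] limit_sell(price=96, qty=4): fills=none; bids=[-] asks=[#3:2@95 #5:4@96 #2:7@98]
After op 6 [order #6] limit_sell(price=105, qty=4): fills=none; bids=[-] asks=[#3:2@95 #5:4@96 #2:7@98 #6:4@105]
After op 7 cancel(order #6): fills=none; bids=[-] asks=[#3:2@95 #5:4@96 #2:7@98]

Answer: bid=- ask=-
bid=- ask=98
bid=- ask=95
bid=- ask=95
bid=- ask=95
bid=- ask=95
bid=- ask=95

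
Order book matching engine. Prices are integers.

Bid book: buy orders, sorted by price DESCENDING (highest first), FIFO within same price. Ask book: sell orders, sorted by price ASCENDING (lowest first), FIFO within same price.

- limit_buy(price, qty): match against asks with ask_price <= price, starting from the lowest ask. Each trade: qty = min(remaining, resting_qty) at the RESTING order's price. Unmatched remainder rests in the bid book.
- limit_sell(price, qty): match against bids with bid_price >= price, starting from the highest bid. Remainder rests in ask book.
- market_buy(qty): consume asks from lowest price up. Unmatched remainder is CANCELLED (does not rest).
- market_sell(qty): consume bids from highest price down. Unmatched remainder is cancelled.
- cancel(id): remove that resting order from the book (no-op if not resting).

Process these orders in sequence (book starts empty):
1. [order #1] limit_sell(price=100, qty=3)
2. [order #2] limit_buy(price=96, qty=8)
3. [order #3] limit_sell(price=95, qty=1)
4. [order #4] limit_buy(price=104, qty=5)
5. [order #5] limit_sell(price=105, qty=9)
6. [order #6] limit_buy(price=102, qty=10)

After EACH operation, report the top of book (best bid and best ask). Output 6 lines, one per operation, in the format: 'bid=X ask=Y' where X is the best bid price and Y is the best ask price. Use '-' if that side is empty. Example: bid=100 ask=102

Answer: bid=- ask=100
bid=96 ask=100
bid=96 ask=100
bid=104 ask=-
bid=104 ask=105
bid=104 ask=105

Derivation:
After op 1 [order #1] limit_sell(price=100, qty=3): fills=none; bids=[-] asks=[#1:3@100]
After op 2 [order #2] limit_buy(price=96, qty=8): fills=none; bids=[#2:8@96] asks=[#1:3@100]
After op 3 [order #3] limit_sell(price=95, qty=1): fills=#2x#3:1@96; bids=[#2:7@96] asks=[#1:3@100]
After op 4 [order #4] limit_buy(price=104, qty=5): fills=#4x#1:3@100; bids=[#4:2@104 #2:7@96] asks=[-]
After op 5 [order #5] limit_sell(price=105, qty=9): fills=none; bids=[#4:2@104 #2:7@96] asks=[#5:9@105]
After op 6 [order #6] limit_buy(price=102, qty=10): fills=none; bids=[#4:2@104 #6:10@102 #2:7@96] asks=[#5:9@105]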